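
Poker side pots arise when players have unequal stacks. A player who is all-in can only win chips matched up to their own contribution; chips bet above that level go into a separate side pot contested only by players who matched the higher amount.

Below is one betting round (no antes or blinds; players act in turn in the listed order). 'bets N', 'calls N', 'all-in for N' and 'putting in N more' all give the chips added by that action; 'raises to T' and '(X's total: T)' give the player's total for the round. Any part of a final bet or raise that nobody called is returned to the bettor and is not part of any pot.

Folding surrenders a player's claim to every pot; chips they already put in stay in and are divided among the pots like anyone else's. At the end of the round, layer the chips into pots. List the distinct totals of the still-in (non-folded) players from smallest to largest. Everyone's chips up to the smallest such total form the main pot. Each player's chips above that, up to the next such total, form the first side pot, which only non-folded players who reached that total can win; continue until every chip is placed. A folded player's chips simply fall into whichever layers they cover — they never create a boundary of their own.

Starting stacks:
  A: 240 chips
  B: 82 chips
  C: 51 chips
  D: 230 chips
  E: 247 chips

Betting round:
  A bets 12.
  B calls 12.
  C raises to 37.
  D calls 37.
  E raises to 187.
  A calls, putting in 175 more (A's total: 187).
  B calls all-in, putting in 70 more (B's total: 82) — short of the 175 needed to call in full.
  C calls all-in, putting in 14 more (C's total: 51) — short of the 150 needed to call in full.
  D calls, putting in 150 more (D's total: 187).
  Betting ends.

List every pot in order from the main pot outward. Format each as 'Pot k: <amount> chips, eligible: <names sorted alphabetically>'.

Pot 1: 255 chips, eligible: A, B, C, D, E
Pot 2: 124 chips, eligible: A, B, D, E
Pot 3: 315 chips, eligible: A, D, E

Derivation:
Contributions: A=187, B=82, C=51, D=187, E=187
Pot levels (distinct totals of non-folded players): 51, 82, 187
Layer 1-51: 51 each from A, B, C, D, E = 51*5 = 255 chips; eligible A, B, C, D, E
Layer 52-82: 31 each from A, B, D, E = 31*4 = 124 chips; eligible A, B, D, E
Layer 83-187: 105 each from A, D, E = 105*3 = 315 chips; eligible A, D, E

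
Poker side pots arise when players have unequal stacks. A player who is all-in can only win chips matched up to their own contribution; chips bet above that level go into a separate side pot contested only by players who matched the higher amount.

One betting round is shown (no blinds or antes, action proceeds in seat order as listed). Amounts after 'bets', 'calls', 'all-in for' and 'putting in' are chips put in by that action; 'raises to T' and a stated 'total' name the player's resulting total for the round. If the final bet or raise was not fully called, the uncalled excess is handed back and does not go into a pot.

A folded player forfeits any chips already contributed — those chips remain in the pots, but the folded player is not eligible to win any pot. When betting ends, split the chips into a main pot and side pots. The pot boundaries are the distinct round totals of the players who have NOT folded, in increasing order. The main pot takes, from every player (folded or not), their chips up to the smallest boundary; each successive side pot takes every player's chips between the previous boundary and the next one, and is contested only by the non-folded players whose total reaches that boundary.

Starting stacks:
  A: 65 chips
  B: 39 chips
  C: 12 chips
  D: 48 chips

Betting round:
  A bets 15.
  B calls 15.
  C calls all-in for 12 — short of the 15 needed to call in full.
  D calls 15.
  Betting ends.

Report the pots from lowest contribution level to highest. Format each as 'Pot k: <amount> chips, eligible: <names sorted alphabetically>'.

Contributions: A=15, B=15, C=12, D=15
Pot levels (distinct totals of non-folded players): 12, 15
Layer 1-12: 12 each from A, B, C, D = 12*4 = 48 chips; eligible A, B, C, D
Layer 13-15: 3 each from A, B, D = 3*3 = 9 chips; eligible A, B, D

Pot 1: 48 chips, eligible: A, B, C, D
Pot 2: 9 chips, eligible: A, B, D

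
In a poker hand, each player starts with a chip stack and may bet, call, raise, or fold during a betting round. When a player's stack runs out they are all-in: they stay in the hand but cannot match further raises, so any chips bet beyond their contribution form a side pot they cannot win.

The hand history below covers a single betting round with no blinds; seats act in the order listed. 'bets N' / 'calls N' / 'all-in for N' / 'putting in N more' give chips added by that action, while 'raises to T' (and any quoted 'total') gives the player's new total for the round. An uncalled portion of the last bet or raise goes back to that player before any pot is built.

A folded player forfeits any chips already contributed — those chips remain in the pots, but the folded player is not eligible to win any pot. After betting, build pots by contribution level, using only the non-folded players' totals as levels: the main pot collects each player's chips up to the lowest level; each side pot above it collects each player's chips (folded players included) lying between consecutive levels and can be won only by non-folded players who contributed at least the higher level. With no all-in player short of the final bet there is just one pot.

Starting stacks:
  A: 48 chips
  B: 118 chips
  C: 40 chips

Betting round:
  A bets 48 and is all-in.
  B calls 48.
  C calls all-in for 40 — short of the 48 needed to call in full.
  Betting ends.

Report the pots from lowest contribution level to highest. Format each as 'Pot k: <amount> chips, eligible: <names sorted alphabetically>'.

Contributions: A=48, B=48, C=40
Pot levels (distinct totals of non-folded players): 40, 48
Layer 1-40: 40 each from A, B, C = 40*3 = 120 chips; eligible A, B, C
Layer 41-48: 8 each from A, B = 8*2 = 16 chips; eligible A, B

Pot 1: 120 chips, eligible: A, B, C
Pot 2: 16 chips, eligible: A, B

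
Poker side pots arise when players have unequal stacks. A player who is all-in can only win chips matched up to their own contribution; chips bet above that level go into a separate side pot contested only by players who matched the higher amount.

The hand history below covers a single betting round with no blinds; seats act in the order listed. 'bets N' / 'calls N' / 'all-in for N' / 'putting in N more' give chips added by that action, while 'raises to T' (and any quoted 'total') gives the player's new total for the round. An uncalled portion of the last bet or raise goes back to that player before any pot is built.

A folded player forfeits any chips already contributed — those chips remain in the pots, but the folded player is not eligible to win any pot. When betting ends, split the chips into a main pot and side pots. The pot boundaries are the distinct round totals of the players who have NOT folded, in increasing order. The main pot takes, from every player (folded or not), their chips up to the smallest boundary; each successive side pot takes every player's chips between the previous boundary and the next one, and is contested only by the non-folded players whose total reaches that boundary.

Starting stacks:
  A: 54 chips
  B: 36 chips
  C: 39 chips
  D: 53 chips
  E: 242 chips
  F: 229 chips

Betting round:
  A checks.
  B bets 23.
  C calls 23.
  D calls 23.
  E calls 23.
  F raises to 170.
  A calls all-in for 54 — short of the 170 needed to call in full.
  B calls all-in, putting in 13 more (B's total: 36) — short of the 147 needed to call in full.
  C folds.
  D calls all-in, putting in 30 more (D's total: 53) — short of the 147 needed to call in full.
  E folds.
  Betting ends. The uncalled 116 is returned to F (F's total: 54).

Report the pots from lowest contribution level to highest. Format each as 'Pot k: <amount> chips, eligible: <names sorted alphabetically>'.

Contributions (after 116 returned to F): A=54, B=36, C=23, D=53, E=23, F=54
Folded: C, E
Pot levels (distinct totals of non-folded players): 36, 53, 54
Layer 1-36: A 36 + B 36 + C 23 + D 36 + E 23 + F 36 = 190 chips; eligible A, B, D, F
Layer 37-53: 17 each from A, D, F = 17*3 = 51 chips; eligible A, D, F
Layer 54-54: 1 each from A, F = 1*2 = 2 chips; eligible A, F

Pot 1: 190 chips, eligible: A, B, D, F
Pot 2: 51 chips, eligible: A, D, F
Pot 3: 2 chips, eligible: A, F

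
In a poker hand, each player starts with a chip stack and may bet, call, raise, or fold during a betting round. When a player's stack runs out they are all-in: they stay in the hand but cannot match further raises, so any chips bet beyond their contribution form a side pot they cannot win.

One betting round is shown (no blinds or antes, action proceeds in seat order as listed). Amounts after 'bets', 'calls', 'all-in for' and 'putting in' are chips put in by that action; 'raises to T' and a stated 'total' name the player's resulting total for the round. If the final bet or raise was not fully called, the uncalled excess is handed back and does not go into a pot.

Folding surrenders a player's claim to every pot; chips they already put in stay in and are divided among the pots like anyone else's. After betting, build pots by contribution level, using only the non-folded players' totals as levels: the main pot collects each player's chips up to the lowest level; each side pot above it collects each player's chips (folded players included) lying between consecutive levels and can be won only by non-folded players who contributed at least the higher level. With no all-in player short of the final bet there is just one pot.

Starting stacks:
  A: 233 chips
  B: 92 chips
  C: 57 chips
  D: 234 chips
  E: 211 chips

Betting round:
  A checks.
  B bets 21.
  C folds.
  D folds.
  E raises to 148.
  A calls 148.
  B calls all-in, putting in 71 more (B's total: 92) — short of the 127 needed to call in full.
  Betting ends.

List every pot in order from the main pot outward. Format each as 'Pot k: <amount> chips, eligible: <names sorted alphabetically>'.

Contributions: A=148, B=92, E=148
Folded: C, D
Pot levels (distinct totals of non-folded players): 92, 148
Layer 1-92: 92 each from A, B, E = 92*3 = 276 chips; eligible A, B, E
Layer 93-148: 56 each from A, E = 56*2 = 112 chips; eligible A, E

Pot 1: 276 chips, eligible: A, B, E
Pot 2: 112 chips, eligible: A, E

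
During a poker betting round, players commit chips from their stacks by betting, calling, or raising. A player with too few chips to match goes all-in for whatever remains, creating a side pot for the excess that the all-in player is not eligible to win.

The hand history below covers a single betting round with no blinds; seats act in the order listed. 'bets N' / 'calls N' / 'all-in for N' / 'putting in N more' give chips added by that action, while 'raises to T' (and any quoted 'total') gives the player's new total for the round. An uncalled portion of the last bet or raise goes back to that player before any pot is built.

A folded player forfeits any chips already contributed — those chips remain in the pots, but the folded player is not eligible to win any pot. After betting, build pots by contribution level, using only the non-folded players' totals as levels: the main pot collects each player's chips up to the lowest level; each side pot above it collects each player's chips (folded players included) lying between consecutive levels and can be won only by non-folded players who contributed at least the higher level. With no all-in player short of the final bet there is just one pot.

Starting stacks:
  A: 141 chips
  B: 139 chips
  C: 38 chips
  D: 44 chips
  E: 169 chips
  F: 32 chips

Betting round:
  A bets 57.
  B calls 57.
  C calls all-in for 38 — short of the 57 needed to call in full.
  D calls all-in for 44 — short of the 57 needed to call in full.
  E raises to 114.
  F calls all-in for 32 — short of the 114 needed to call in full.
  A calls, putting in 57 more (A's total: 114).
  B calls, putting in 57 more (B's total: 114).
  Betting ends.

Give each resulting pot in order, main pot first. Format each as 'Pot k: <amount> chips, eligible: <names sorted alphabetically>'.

Pot 1: 192 chips, eligible: A, B, C, D, E, F
Pot 2: 30 chips, eligible: A, B, C, D, E
Pot 3: 24 chips, eligible: A, B, D, E
Pot 4: 210 chips, eligible: A, B, E

Derivation:
Contributions: A=114, B=114, C=38, D=44, E=114, F=32
Pot levels (distinct totals of non-folded players): 32, 38, 44, 114
Layer 1-32: 32 each from A, B, C, D, E, F = 32*6 = 192 chips; eligible A, B, C, D, E, F
Layer 33-38: 6 each from A, B, C, D, E = 6*5 = 30 chips; eligible A, B, C, D, E
Layer 39-44: 6 each from A, B, D, E = 6*4 = 24 chips; eligible A, B, D, E
Layer 45-114: 70 each from A, B, E = 70*3 = 210 chips; eligible A, B, E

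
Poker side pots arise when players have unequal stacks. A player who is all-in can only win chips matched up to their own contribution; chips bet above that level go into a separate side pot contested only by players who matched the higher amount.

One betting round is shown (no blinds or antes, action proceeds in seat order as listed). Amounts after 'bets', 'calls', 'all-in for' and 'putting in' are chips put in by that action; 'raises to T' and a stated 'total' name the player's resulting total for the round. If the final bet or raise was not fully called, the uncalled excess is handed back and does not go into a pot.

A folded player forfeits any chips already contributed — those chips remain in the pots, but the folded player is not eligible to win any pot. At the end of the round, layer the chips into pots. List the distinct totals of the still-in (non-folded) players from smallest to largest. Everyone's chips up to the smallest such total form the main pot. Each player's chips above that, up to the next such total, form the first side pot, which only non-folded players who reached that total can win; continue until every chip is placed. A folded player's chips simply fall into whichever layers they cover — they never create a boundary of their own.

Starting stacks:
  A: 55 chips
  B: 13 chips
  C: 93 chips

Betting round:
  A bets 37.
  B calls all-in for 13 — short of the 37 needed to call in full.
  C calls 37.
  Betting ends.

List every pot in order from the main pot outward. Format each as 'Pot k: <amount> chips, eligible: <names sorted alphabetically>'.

Contributions: A=37, B=13, C=37
Pot levels (distinct totals of non-folded players): 13, 37
Layer 1-13: 13 each from A, B, C = 13*3 = 39 chips; eligible A, B, C
Layer 14-37: 24 each from A, C = 24*2 = 48 chips; eligible A, C

Pot 1: 39 chips, eligible: A, B, C
Pot 2: 48 chips, eligible: A, C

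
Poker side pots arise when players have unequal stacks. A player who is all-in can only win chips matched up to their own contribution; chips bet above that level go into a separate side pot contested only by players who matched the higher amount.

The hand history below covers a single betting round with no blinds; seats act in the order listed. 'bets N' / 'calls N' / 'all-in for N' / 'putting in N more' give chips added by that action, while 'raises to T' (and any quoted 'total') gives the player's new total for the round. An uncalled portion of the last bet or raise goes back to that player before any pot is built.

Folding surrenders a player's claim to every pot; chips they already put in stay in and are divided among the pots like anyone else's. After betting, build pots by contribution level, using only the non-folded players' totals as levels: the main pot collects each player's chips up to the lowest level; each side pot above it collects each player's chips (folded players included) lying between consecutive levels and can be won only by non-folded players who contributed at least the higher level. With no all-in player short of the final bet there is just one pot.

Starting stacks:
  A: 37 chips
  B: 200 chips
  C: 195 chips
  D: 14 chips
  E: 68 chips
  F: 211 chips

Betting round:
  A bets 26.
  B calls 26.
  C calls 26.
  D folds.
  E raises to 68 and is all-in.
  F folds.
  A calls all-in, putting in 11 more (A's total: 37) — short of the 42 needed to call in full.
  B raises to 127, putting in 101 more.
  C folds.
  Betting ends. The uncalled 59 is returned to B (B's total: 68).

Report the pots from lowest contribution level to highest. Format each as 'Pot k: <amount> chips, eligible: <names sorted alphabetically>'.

Contributions (after 59 returned to B): A=37, B=68, C=26, E=68
Folded: C, D, F
Pot levels (distinct totals of non-folded players): 37, 68
Layer 1-37: A 37 + B 37 + C 26 + E 37 = 137 chips; eligible A, B, E
Layer 38-68: 31 each from B, E = 31*2 = 62 chips; eligible B, E

Pot 1: 137 chips, eligible: A, B, E
Pot 2: 62 chips, eligible: B, E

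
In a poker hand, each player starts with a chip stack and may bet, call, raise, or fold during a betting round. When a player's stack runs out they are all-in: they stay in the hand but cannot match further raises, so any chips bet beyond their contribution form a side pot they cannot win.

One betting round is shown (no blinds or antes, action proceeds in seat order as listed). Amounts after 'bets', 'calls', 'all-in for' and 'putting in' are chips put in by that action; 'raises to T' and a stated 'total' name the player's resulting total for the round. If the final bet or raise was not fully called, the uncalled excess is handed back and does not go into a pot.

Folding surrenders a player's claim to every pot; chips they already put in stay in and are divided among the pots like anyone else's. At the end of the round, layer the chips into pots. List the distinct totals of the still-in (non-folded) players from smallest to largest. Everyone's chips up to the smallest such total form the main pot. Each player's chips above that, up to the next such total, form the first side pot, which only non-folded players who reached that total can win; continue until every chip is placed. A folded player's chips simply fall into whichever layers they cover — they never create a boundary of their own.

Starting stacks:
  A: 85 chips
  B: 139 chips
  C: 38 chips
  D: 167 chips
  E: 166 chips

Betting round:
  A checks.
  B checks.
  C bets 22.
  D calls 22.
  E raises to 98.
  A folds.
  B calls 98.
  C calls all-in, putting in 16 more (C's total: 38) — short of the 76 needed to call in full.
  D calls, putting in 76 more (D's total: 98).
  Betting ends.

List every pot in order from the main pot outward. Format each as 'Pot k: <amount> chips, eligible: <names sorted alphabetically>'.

Contributions: B=98, C=38, D=98, E=98
Folded: A
Pot levels (distinct totals of non-folded players): 38, 98
Layer 1-38: 38 each from B, C, D, E = 38*4 = 152 chips; eligible B, C, D, E
Layer 39-98: 60 each from B, D, E = 60*3 = 180 chips; eligible B, D, E

Pot 1: 152 chips, eligible: B, C, D, E
Pot 2: 180 chips, eligible: B, D, E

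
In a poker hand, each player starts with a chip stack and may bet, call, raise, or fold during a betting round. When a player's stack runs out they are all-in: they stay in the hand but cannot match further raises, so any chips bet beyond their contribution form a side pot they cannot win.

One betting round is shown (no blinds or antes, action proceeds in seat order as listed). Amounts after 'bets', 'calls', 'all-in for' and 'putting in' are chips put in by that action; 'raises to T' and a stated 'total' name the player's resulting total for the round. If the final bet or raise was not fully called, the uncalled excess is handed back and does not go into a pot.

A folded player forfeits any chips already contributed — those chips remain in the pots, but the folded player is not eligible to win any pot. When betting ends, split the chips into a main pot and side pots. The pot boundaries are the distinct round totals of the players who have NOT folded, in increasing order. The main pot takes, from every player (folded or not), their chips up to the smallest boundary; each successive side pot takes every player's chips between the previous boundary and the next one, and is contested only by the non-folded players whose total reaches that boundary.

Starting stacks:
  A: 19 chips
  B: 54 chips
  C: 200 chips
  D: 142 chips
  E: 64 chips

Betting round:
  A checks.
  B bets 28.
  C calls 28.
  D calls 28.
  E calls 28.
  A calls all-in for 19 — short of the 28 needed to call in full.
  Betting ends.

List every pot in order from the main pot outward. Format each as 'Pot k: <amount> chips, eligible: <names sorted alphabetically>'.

Contributions: A=19, B=28, C=28, D=28, E=28
Pot levels (distinct totals of non-folded players): 19, 28
Layer 1-19: 19 each from A, B, C, D, E = 19*5 = 95 chips; eligible A, B, C, D, E
Layer 20-28: 9 each from B, C, D, E = 9*4 = 36 chips; eligible B, C, D, E

Pot 1: 95 chips, eligible: A, B, C, D, E
Pot 2: 36 chips, eligible: B, C, D, E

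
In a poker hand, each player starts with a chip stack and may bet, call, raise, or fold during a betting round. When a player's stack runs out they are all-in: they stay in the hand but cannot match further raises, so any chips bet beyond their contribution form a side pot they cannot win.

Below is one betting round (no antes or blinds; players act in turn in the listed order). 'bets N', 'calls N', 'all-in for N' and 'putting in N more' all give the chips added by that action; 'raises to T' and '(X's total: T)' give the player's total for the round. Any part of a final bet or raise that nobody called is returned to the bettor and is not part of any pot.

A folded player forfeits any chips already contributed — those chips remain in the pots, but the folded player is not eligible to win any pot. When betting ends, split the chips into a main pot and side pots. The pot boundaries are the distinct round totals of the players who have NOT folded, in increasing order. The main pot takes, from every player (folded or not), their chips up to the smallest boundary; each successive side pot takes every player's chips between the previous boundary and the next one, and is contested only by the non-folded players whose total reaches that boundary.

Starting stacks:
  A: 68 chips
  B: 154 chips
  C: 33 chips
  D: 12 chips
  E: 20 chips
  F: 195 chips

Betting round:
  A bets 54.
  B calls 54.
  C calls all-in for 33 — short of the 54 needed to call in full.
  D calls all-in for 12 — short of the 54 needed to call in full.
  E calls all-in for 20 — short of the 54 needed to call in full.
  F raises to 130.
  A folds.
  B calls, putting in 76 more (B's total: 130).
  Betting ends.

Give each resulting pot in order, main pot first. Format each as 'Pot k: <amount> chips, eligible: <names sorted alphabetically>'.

Pot 1: 72 chips, eligible: B, C, D, E, F
Pot 2: 40 chips, eligible: B, C, E, F
Pot 3: 52 chips, eligible: B, C, F
Pot 4: 215 chips, eligible: B, F

Derivation:
Contributions: A=54, B=130, C=33, D=12, E=20, F=130
Folded: A
Pot levels (distinct totals of non-folded players): 12, 20, 33, 130
Layer 1-12: 12 each from A, B, C, D, E, F = 12*6 = 72 chips; eligible B, C, D, E, F
Layer 13-20: 8 each from A, B, C, E, F = 8*5 = 40 chips; eligible B, C, E, F
Layer 21-33: 13 each from A, B, C, F = 13*4 = 52 chips; eligible B, C, F
Layer 34-130: A 21 + B 97 + F 97 = 215 chips; eligible B, F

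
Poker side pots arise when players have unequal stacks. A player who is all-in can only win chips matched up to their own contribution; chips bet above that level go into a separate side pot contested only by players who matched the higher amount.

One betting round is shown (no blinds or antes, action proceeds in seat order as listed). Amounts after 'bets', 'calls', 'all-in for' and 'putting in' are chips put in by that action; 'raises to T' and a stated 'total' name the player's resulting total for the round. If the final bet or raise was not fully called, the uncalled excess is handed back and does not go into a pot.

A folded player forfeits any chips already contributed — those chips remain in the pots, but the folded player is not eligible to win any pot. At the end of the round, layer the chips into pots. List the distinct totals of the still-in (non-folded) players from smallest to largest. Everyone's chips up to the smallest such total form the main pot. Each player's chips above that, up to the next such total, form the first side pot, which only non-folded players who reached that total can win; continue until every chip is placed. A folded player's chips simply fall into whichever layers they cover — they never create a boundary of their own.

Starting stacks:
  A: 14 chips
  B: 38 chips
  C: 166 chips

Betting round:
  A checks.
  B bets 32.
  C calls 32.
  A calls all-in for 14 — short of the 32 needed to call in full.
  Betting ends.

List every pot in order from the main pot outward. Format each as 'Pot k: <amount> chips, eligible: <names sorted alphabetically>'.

Contributions: A=14, B=32, C=32
Pot levels (distinct totals of non-folded players): 14, 32
Layer 1-14: 14 each from A, B, C = 14*3 = 42 chips; eligible A, B, C
Layer 15-32: 18 each from B, C = 18*2 = 36 chips; eligible B, C

Pot 1: 42 chips, eligible: A, B, C
Pot 2: 36 chips, eligible: B, C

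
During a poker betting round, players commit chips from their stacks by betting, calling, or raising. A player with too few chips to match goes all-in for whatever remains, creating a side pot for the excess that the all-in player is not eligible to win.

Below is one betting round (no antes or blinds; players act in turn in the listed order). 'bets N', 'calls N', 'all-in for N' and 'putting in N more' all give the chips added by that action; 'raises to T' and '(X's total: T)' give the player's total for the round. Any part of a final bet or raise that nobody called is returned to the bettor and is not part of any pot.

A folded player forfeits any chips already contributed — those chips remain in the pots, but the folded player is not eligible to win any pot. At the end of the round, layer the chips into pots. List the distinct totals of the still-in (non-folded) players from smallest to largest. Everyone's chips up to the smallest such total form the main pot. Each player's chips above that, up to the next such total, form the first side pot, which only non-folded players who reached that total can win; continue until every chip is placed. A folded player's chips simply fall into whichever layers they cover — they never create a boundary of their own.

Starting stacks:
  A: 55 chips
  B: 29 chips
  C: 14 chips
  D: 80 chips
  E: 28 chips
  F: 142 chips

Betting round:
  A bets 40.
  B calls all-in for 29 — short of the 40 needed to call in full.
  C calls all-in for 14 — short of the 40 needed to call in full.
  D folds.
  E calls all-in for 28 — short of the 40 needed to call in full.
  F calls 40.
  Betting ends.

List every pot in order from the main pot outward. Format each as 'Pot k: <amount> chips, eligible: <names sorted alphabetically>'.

Contributions: A=40, B=29, C=14, E=28, F=40
Folded: D
Pot levels (distinct totals of non-folded players): 14, 28, 29, 40
Layer 1-14: 14 each from A, B, C, E, F = 14*5 = 70 chips; eligible A, B, C, E, F
Layer 15-28: 14 each from A, B, E, F = 14*4 = 56 chips; eligible A, B, E, F
Layer 29-29: 1 each from A, B, F = 1*3 = 3 chips; eligible A, B, F
Layer 30-40: 11 each from A, F = 11*2 = 22 chips; eligible A, F

Pot 1: 70 chips, eligible: A, B, C, E, F
Pot 2: 56 chips, eligible: A, B, E, F
Pot 3: 3 chips, eligible: A, B, F
Pot 4: 22 chips, eligible: A, F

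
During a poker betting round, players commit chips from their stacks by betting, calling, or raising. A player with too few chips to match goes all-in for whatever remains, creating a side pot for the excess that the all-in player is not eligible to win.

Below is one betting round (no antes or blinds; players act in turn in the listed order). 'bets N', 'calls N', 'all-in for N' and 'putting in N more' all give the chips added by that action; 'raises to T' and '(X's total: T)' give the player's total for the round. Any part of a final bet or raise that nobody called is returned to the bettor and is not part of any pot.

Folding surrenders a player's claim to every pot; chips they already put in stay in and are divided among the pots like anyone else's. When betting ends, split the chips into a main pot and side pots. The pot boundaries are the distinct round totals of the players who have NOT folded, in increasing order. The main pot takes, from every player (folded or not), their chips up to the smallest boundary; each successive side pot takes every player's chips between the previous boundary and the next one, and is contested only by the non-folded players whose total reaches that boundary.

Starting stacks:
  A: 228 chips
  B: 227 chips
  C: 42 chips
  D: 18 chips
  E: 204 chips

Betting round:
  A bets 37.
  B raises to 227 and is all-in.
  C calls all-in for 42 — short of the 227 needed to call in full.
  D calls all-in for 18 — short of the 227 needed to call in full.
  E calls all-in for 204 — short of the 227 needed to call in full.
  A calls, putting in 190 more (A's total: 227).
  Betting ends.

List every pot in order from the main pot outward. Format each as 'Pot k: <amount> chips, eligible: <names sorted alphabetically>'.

Pot 1: 90 chips, eligible: A, B, C, D, E
Pot 2: 96 chips, eligible: A, B, C, E
Pot 3: 486 chips, eligible: A, B, E
Pot 4: 46 chips, eligible: A, B

Derivation:
Contributions: A=227, B=227, C=42, D=18, E=204
Pot levels (distinct totals of non-folded players): 18, 42, 204, 227
Layer 1-18: 18 each from A, B, C, D, E = 18*5 = 90 chips; eligible A, B, C, D, E
Layer 19-42: 24 each from A, B, C, E = 24*4 = 96 chips; eligible A, B, C, E
Layer 43-204: 162 each from A, B, E = 162*3 = 486 chips; eligible A, B, E
Layer 205-227: 23 each from A, B = 23*2 = 46 chips; eligible A, B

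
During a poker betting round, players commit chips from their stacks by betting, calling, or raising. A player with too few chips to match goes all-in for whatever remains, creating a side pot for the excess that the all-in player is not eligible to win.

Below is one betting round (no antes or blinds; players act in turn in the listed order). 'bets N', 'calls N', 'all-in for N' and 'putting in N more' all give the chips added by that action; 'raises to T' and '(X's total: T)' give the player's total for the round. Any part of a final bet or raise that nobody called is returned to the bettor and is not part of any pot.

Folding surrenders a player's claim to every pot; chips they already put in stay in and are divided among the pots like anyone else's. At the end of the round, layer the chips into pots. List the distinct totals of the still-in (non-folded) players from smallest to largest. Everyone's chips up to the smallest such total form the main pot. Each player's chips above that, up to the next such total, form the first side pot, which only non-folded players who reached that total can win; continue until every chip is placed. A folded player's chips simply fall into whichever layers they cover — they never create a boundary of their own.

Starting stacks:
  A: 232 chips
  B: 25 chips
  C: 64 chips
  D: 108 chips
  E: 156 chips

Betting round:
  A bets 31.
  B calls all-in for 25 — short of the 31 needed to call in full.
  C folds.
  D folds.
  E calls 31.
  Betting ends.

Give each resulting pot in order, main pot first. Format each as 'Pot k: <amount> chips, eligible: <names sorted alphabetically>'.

Contributions: A=31, B=25, E=31
Folded: C, D
Pot levels (distinct totals of non-folded players): 25, 31
Layer 1-25: 25 each from A, B, E = 25*3 = 75 chips; eligible A, B, E
Layer 26-31: 6 each from A, E = 6*2 = 12 chips; eligible A, E

Pot 1: 75 chips, eligible: A, B, E
Pot 2: 12 chips, eligible: A, E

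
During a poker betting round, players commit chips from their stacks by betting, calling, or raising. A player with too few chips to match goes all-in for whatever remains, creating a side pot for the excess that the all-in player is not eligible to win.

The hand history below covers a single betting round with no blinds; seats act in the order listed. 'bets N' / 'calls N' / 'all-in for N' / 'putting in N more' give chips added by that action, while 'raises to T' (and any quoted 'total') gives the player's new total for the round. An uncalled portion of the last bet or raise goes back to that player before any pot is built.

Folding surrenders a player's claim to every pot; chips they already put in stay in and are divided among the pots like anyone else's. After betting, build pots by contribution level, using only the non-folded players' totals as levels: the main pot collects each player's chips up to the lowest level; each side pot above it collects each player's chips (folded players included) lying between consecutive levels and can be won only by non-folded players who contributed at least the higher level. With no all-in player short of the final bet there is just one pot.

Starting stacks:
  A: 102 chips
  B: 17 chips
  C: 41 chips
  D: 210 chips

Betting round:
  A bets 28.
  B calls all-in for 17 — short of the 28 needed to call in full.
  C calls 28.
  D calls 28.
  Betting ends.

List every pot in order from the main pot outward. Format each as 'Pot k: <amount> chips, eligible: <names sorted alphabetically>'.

Contributions: A=28, B=17, C=28, D=28
Pot levels (distinct totals of non-folded players): 17, 28
Layer 1-17: 17 each from A, B, C, D = 17*4 = 68 chips; eligible A, B, C, D
Layer 18-28: 11 each from A, C, D = 11*3 = 33 chips; eligible A, C, D

Pot 1: 68 chips, eligible: A, B, C, D
Pot 2: 33 chips, eligible: A, C, D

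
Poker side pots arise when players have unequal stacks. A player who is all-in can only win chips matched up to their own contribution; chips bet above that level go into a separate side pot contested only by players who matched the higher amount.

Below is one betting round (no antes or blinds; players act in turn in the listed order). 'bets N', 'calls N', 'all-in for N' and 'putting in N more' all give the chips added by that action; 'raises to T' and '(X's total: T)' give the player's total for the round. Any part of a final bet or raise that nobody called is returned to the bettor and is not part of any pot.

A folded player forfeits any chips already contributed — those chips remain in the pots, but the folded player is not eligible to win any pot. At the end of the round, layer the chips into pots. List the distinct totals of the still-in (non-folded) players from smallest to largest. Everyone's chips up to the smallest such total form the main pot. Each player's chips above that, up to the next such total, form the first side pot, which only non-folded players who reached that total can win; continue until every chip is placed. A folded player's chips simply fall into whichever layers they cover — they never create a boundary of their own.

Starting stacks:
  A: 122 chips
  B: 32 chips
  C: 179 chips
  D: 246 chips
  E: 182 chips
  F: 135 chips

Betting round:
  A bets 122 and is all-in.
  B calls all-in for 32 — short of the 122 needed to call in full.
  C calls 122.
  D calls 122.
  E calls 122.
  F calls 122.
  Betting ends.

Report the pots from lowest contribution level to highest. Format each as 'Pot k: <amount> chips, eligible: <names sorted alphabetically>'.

Contributions: A=122, B=32, C=122, D=122, E=122, F=122
Pot levels (distinct totals of non-folded players): 32, 122
Layer 1-32: 32 each from A, B, C, D, E, F = 32*6 = 192 chips; eligible A, B, C, D, E, F
Layer 33-122: 90 each from A, C, D, E, F = 90*5 = 450 chips; eligible A, C, D, E, F

Pot 1: 192 chips, eligible: A, B, C, D, E, F
Pot 2: 450 chips, eligible: A, C, D, E, F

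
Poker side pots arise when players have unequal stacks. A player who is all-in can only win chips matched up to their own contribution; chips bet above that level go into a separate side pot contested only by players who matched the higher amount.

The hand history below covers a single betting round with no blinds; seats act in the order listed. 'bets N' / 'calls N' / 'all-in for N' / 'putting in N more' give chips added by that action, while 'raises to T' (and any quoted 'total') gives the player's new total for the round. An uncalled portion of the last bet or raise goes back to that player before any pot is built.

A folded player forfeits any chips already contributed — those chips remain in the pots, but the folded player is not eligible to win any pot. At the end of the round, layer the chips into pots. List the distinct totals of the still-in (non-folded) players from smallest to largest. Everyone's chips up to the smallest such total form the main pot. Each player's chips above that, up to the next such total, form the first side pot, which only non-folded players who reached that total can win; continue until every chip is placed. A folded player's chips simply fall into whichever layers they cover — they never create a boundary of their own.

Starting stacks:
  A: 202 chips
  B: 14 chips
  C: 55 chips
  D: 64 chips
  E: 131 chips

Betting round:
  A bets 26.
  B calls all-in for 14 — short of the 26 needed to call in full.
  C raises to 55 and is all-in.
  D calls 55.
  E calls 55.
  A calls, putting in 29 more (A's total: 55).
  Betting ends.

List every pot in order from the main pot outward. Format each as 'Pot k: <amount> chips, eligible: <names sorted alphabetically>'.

Pot 1: 70 chips, eligible: A, B, C, D, E
Pot 2: 164 chips, eligible: A, C, D, E

Derivation:
Contributions: A=55, B=14, C=55, D=55, E=55
Pot levels (distinct totals of non-folded players): 14, 55
Layer 1-14: 14 each from A, B, C, D, E = 14*5 = 70 chips; eligible A, B, C, D, E
Layer 15-55: 41 each from A, C, D, E = 41*4 = 164 chips; eligible A, C, D, E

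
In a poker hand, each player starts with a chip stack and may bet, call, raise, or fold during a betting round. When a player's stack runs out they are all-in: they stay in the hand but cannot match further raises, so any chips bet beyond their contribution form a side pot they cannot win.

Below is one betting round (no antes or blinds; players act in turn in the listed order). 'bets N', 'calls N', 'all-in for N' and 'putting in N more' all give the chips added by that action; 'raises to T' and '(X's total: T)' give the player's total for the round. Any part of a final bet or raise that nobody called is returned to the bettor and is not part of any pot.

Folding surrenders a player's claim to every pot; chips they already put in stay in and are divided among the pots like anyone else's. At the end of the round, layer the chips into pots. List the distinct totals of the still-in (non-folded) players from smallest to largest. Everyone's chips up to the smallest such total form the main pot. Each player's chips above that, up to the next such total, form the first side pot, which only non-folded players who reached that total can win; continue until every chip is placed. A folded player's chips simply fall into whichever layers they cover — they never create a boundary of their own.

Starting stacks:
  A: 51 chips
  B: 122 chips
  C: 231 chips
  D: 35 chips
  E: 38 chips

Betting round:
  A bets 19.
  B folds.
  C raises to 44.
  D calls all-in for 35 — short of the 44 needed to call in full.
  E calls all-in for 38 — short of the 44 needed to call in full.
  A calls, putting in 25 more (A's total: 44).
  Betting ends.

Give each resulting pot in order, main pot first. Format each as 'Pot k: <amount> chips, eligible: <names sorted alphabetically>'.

Contributions: A=44, C=44, D=35, E=38
Folded: B
Pot levels (distinct totals of non-folded players): 35, 38, 44
Layer 1-35: 35 each from A, C, D, E = 35*4 = 140 chips; eligible A, C, D, E
Layer 36-38: 3 each from A, C, E = 3*3 = 9 chips; eligible A, C, E
Layer 39-44: 6 each from A, C = 6*2 = 12 chips; eligible A, C

Pot 1: 140 chips, eligible: A, C, D, E
Pot 2: 9 chips, eligible: A, C, E
Pot 3: 12 chips, eligible: A, C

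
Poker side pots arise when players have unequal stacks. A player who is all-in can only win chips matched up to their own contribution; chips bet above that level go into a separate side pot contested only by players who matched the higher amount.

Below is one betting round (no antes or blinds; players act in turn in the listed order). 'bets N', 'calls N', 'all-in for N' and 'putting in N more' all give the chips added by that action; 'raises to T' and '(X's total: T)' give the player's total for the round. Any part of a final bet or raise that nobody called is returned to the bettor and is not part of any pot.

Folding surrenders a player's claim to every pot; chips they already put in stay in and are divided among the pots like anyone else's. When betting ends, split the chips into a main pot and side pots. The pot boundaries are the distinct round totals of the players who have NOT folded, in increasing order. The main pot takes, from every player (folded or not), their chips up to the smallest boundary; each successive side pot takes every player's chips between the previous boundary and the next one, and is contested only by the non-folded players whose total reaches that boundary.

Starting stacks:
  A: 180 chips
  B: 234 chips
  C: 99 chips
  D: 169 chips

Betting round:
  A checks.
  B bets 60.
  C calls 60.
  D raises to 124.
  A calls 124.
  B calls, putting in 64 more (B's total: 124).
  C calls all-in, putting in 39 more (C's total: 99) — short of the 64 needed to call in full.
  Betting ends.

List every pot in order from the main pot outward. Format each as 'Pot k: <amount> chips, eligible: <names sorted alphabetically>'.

Contributions: A=124, B=124, C=99, D=124
Pot levels (distinct totals of non-folded players): 99, 124
Layer 1-99: 99 each from A, B, C, D = 99*4 = 396 chips; eligible A, B, C, D
Layer 100-124: 25 each from A, B, D = 25*3 = 75 chips; eligible A, B, D

Pot 1: 396 chips, eligible: A, B, C, D
Pot 2: 75 chips, eligible: A, B, D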